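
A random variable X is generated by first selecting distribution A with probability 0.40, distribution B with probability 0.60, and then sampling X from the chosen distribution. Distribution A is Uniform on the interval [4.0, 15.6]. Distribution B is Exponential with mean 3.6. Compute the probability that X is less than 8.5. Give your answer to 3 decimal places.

0.699

Conditional on each component, P(X < 8.5): A: 0.387931; B: 0.905685.
By total probability, P(X < 8.5) = 0.4·0.387931 + 0.6·0.905685 = 0.698583.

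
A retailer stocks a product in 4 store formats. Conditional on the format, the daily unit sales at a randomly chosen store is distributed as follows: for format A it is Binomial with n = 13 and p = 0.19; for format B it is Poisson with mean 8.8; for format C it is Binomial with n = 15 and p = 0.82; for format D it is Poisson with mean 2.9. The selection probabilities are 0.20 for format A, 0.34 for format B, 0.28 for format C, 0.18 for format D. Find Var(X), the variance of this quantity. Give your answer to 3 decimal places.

Per component, A: μ=2.47, E[X²]=8.1016; B: μ=8.8, E[X²]=86.24; C: μ=12.3, E[X²]=153.504; D: μ=2.9, E[X²]=11.31.
E[X] = 0.2·2.47 + 0.34·8.8 + 0.28·12.3 + 0.18·2.9 = 7.452.
E[X²] = 0.2·8.1016 + 0.34·86.24 + 0.28·153.504 + 0.18·11.31 = 75.9588.
Var(X) = E[X²] − (E[X])² = 75.9588 − 55.5323 = 20.4265.

20.427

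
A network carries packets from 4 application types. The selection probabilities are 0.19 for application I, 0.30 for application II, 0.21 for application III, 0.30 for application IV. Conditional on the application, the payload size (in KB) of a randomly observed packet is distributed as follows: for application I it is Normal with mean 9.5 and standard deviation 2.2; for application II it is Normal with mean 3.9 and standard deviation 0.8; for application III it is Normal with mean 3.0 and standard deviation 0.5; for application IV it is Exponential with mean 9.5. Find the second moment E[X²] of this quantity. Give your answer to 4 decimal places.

78.9146

For each component E[X²] = Var + (mean)², giving I: 95.09; II: 15.85; III: 9.25; IV: 180.5.
Overall E[X²] = 0.19·95.09 + 0.3·15.85 + 0.21·9.25 + 0.3·180.5 = 78.9146.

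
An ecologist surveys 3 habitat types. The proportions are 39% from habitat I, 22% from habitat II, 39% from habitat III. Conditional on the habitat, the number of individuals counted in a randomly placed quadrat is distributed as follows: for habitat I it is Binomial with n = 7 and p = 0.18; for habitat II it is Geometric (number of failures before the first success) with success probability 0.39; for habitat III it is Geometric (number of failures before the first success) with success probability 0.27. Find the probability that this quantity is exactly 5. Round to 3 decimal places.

0.030

Conditional on each habitat, P(X = 5): I: 0.00266815; II: 0.0329393; III: 0.0559729.
By total probability, P(X = 5) = 0.39·0.00266815 + 0.22·0.0329393 + 0.39·0.0559729 = 0.0301167.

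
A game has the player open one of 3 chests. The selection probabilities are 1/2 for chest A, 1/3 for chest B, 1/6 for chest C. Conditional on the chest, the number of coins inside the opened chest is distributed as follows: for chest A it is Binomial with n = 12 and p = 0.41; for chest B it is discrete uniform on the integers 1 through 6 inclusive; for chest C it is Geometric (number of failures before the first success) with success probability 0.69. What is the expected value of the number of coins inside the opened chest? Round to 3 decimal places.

Component means — A: 4.92; B: 3.5; C: 0.449275.
E[X] = 0.5·4.92 + 0.333333·3.5 + 0.166667·0.449275 = 3.70155.

3.702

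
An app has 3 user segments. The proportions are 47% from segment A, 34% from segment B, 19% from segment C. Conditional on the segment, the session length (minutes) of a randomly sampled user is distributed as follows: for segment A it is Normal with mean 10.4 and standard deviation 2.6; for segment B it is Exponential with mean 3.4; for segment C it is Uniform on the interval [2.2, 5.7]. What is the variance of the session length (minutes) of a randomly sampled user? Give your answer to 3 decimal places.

18.866

Per component, A: μ=10.4, E[X²]=114.92; B: μ=3.4, E[X²]=23.12; C: μ=3.95, E[X²]=16.6233.
E[X] = 0.47·10.4 + 0.34·3.4 + 0.19·3.95 = 6.7945.
E[X²] = 0.47·114.92 + 0.34·23.12 + 0.19·16.6233 = 65.0316.
Var(X) = E[X²] − (E[X])² = 65.0316 − 46.1652 = 18.8664.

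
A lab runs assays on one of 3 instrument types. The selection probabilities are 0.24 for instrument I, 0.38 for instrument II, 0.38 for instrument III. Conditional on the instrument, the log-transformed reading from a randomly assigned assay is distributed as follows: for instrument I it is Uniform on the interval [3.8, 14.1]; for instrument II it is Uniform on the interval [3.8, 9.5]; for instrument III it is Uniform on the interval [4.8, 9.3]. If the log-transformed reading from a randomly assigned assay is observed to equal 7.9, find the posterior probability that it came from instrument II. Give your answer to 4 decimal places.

0.3822

Likelihoods f(7.9 | ·): I: 0.0970874; II: 0.175439; III: 0.222222.
Posterior ∝ prior × likelihood. Numerator for II: 0.38·0.175439 = 0.0666667.
Normalizing constant: 0.24·0.0970874 + 0.38·0.175439 + 0.38·0.222222 = 0.174412.
P(II | observation) = 0.0666667 / 0.174412 = 0.382237.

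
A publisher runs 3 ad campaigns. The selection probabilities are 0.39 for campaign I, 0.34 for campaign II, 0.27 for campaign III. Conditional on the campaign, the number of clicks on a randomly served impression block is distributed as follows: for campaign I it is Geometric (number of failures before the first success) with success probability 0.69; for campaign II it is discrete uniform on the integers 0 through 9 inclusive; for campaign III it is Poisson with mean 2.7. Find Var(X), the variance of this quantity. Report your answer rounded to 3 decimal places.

Per component, I: μ=0.449275, E[X²]=0.852972; II: μ=4.5, E[X²]=28.5; III: μ=2.7, E[X²]=9.99.
E[X] = 0.39·0.449275 + 0.34·4.5 + 0.27·2.7 = 2.43422.
E[X²] = 0.39·0.852972 + 0.34·28.5 + 0.27·9.99 = 12.72.
Var(X) = E[X²] − (E[X])² = 12.72 − 5.92541 = 6.79454.

6.795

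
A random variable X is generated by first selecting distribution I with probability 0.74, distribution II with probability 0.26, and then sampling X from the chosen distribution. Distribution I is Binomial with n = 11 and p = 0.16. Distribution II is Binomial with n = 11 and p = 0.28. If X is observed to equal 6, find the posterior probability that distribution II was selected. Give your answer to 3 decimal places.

Likelihoods P(X=6 | ·): I: 0.00324159; II: 0.0430777.
Posterior ∝ prior × likelihood. Numerator for II: 0.26·0.0430777 = 0.0112002.
Normalizing constant: 0.74·0.00324159 + 0.26·0.0430777 = 0.013599.
P(II | observation) = 0.0112002 / 0.013599 = 0.823606.

0.824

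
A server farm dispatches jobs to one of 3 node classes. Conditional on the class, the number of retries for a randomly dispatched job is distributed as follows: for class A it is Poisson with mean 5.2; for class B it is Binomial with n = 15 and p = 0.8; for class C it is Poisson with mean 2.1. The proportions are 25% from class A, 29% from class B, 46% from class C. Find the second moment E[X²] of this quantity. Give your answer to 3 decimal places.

53.511

For each component E[X²] = Var + (mean)², giving A: 32.24; B: 146.4; C: 6.51.
Overall E[X²] = 0.25·32.24 + 0.29·146.4 + 0.46·6.51 = 53.5106.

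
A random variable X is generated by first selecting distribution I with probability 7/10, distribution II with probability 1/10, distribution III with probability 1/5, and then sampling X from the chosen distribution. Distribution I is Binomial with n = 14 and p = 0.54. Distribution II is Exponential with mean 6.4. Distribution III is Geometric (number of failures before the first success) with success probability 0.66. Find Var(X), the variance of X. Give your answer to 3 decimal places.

14.421

Per component, I: μ=7.56, E[X²]=60.6312; II: μ=6.4, E[X²]=81.92; III: μ=0.515152, E[X²]=1.04591.
E[X] = 0.7·7.56 + 0.1·6.4 + 0.2·0.515152 = 6.03503.
E[X²] = 0.7·60.6312 + 0.1·81.92 + 0.2·1.04591 = 50.843.
Var(X) = E[X²] − (E[X])² = 50.843 − 36.4216 = 14.4214.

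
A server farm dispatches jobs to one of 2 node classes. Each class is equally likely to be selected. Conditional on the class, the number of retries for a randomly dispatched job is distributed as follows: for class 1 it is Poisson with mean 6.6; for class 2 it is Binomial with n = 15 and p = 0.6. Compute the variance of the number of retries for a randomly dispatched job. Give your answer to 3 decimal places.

6.540

Per component, 1: μ=6.6, E[X²]=50.16; 2: μ=9, E[X²]=84.6.
E[X] = 0.5·6.6 + 0.5·9 = 7.8.
E[X²] = 0.5·50.16 + 0.5·84.6 = 67.38.
Var(X) = E[X²] − (E[X])² = 67.38 − 60.84 = 6.54.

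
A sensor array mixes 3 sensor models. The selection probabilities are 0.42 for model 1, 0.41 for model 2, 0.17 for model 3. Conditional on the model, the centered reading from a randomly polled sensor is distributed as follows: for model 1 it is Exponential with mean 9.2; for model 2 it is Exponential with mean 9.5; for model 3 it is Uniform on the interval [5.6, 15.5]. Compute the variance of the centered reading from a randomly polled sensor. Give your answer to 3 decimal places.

Per component, 1: μ=9.2, E[X²]=169.28; 2: μ=9.5, E[X²]=180.5; 3: μ=10.55, E[X²]=119.47.
E[X] = 0.42·9.2 + 0.41·9.5 + 0.17·10.55 = 9.5525.
E[X²] = 0.42·169.28 + 0.41·180.5 + 0.17·119.47 = 165.412.
Var(X) = E[X²] − (E[X])² = 165.412 − 91.2503 = 74.1622.

74.162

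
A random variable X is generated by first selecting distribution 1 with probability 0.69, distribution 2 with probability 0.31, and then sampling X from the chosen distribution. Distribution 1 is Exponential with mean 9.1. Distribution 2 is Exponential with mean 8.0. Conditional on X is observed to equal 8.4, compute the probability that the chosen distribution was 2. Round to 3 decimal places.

Likelihoods f(8.4 | ·): 1: 0.0436588; 2: 0.0437422.
Posterior ∝ prior × likelihood. Numerator for 2: 0.31·0.0437422 = 0.0135601.
Normalizing constant: 0.69·0.0436588 + 0.31·0.0437422 = 0.0436846.
P(2 | observation) = 0.0135601 / 0.0436846 = 0.310409.

0.310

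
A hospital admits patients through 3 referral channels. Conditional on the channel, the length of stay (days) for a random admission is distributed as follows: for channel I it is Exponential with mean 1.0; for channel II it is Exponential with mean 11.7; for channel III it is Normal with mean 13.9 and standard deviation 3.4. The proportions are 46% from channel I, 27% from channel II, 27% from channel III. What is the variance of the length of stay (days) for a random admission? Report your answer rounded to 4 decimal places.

Per component, I: μ=1, E[X²]=2; II: μ=11.7, E[X²]=273.78; III: μ=13.9, E[X²]=204.77.
E[X] = 0.46·1 + 0.27·11.7 + 0.27·13.9 = 7.372.
E[X²] = 0.46·2 + 0.27·273.78 + 0.27·204.77 = 130.129.
Var(X) = E[X²] − (E[X])² = 130.129 − 54.3464 = 75.7821.

75.7821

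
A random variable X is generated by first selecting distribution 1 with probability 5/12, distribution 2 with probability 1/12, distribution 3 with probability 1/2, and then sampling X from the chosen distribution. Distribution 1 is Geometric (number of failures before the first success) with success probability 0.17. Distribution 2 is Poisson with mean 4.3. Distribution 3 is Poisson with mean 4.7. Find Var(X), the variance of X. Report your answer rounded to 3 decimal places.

14.700

Per component, 1: μ=4.88235, E[X²]=52.5571; 2: μ=4.3, E[X²]=22.79; 3: μ=4.7, E[X²]=26.79.
E[X] = 0.416667·4.88235 + 0.0833333·4.3 + 0.5·4.7 = 4.74265.
E[X²] = 0.416667·52.5571 + 0.0833333·22.79 + 0.5·26.79 = 37.193.
Var(X) = E[X²] − (E[X])² = 37.193 − 22.4927 = 14.7003.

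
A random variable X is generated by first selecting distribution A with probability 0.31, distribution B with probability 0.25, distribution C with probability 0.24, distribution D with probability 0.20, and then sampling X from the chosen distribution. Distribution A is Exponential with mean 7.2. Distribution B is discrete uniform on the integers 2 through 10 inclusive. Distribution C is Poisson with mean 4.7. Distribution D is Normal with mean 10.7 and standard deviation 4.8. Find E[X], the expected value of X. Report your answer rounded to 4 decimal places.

Component means — A: 7.2; B: 6; C: 4.7; D: 10.7.
E[X] = 0.31·7.2 + 0.25·6 + 0.24·4.7 + 0.2·10.7 = 7.

7.0000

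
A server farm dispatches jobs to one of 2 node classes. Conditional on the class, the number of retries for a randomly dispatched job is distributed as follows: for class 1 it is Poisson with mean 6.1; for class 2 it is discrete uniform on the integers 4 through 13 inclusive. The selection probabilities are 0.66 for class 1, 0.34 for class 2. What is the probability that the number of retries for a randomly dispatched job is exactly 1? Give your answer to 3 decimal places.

Conditional on each class, P(X = 1): 1: 0.0136815; 2: 0.
By total probability, P(X = 1) = 0.66·0.0136815 + 0.34·0 = 0.00902979.

0.009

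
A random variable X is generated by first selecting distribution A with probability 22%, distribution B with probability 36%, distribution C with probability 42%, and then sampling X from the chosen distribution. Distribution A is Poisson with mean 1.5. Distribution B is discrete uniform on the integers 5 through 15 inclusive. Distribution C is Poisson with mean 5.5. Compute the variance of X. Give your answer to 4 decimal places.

Per component, A: μ=1.5, E[X²]=3.75; B: μ=10, E[X²]=110; C: μ=5.5, E[X²]=35.75.
E[X] = 0.22·1.5 + 0.36·10 + 0.42·5.5 = 6.24.
E[X²] = 0.22·3.75 + 0.36·110 + 0.42·35.75 = 55.44.
Var(X) = E[X²] − (E[X])² = 55.44 − 38.9376 = 16.5024.

16.5024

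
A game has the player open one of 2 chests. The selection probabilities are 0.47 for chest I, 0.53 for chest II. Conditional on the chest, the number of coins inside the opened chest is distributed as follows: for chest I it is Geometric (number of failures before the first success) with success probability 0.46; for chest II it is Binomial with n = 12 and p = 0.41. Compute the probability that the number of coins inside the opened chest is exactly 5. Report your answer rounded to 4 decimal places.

Conditional on each chest, P(X = 5): I: 0.0211216; II: 0.228354.
By total probability, P(X = 5) = 0.47·0.0211216 + 0.53·0.228354 = 0.130955.

0.1310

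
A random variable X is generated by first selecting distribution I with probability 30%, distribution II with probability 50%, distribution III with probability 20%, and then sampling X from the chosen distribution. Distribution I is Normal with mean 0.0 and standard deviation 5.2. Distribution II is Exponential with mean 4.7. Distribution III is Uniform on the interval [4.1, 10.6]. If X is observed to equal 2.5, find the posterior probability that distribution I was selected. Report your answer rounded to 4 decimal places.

Likelihoods f(2.5 | ·): I: 0.0683464; II: 0.124996; III: 0.
Posterior ∝ prior × likelihood. Numerator for I: 0.3·0.0683464 = 0.0205039.
Normalizing constant: 0.3·0.0683464 + 0.5·0.124996 + 0.2·0 = 0.0830017.
P(I | observation) = 0.0205039 / 0.0830017 = 0.24703.

0.2470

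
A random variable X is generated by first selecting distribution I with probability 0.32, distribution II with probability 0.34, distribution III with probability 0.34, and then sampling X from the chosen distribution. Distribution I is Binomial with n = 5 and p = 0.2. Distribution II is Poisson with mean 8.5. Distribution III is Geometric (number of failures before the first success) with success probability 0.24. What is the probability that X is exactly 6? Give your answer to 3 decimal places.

Conditional on each component, P(X = 6): I: 0; II: 0.106581; III: 0.046248.
By total probability, P(X = 6) = 0.32·0 + 0.34·0.106581 + 0.34·0.046248 = 0.0519617.

0.052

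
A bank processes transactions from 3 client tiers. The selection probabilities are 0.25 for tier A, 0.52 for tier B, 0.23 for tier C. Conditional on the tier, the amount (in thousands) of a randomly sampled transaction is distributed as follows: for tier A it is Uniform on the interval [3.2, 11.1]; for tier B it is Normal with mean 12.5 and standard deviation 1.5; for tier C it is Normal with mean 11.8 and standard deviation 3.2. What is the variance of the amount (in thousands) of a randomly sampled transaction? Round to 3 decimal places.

9.848

Per component, A: μ=7.15, E[X²]=56.3233; B: μ=12.5, E[X²]=158.5; C: μ=11.8, E[X²]=149.48.
E[X] = 0.25·7.15 + 0.52·12.5 + 0.23·11.8 = 11.0015.
E[X²] = 0.25·56.3233 + 0.52·158.5 + 0.23·149.48 = 130.881.
Var(X) = E[X²] − (E[X])² = 130.881 − 121.033 = 9.84823.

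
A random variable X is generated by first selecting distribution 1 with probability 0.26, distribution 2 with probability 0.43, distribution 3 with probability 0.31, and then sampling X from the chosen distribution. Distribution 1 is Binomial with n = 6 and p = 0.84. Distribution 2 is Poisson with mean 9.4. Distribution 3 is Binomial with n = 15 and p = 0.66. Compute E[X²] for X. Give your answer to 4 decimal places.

80.2774

For each component E[X²] = Var + (mean)², giving 1: 26.208; 2: 97.76; 3: 101.376.
Overall E[X²] = 0.26·26.208 + 0.43·97.76 + 0.31·101.376 = 80.2774.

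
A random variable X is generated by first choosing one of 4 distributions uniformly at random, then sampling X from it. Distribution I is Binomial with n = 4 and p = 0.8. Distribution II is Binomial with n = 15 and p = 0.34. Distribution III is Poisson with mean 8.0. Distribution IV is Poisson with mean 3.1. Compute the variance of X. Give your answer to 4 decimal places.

7.7190

Per component, I: μ=3.2, E[X²]=10.88; II: μ=5.1, E[X²]=29.376; III: μ=8, E[X²]=72; IV: μ=3.1, E[X²]=12.71.
E[X] = 0.25·3.2 + 0.25·5.1 + 0.25·8 + 0.25·3.1 = 4.85.
E[X²] = 0.25·10.88 + 0.25·29.376 + 0.25·72 + 0.25·12.71 = 31.2415.
Var(X) = E[X²] − (E[X])² = 31.2415 − 23.5225 = 7.719.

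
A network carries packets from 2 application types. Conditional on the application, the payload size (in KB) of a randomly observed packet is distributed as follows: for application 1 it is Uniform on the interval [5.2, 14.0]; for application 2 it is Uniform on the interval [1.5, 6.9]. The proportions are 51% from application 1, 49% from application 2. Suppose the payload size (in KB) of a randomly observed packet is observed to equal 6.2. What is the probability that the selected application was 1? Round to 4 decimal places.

0.3898

Likelihoods f(6.2 | ·): 1: 0.113636; 2: 0.185185.
Posterior ∝ prior × likelihood. Numerator for 1: 0.51·0.113636 = 0.0579545.
Normalizing constant: 0.51·0.113636 + 0.49·0.185185 = 0.148695.
P(1 | observation) = 0.0579545 / 0.148695 = 0.389754.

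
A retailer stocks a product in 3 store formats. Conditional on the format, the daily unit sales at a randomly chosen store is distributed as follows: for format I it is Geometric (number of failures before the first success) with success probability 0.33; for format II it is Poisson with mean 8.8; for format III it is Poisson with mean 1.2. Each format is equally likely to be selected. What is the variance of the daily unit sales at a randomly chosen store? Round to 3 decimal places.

Per component, I: μ=2.0303, E[X²]=10.2746; II: μ=8.8, E[X²]=86.24; III: μ=1.2, E[X²]=2.64.
E[X] = 0.333333·2.0303 + 0.333333·8.8 + 0.333333·1.2 = 4.0101.
E[X²] = 0.333333·10.2746 + 0.333333·86.24 + 0.333333·2.64 = 33.0515.
Var(X) = E[X²] − (E[X])² = 33.0515 − 16.0809 = 16.9706.

16.971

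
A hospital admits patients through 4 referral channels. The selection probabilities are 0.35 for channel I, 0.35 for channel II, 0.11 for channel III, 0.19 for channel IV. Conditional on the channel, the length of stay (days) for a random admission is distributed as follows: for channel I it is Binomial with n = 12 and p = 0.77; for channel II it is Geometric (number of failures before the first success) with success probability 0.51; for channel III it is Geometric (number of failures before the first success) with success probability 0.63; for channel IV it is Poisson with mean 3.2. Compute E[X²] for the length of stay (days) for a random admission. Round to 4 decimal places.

34.3025

For each component E[X²] = Var + (mean)², giving I: 87.5028; II: 2.807; III: 1.27715; IV: 13.44.
Overall E[X²] = 0.35·87.5028 + 0.35·2.807 + 0.11·1.27715 + 0.19·13.44 = 34.3025.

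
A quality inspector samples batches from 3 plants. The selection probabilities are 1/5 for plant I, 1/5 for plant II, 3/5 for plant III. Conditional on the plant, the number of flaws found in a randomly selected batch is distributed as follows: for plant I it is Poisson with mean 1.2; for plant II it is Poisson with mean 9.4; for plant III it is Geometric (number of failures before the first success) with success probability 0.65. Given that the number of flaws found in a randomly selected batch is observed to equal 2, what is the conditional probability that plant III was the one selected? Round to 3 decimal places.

Likelihoods P(X=2 | ·): I: 0.21686; II: 0.00365475; III: 0.079625.
Posterior ∝ prior × likelihood. Numerator for III: 0.6·0.079625 = 0.047775.
Normalizing constant: 0.2·0.21686 + 0.2·0.00365475 + 0.6·0.079625 = 0.0918779.
P(III | observation) = 0.047775 / 0.0918779 = 0.519983.

0.520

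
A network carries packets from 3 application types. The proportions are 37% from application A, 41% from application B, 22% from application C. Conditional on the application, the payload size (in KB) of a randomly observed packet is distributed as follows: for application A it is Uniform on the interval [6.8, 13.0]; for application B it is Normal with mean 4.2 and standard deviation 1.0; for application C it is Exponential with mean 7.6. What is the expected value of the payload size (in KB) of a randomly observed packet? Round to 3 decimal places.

7.057

Component means — A: 9.9; B: 4.2; C: 7.6.
E[X] = 0.37·9.9 + 0.41·4.2 + 0.22·7.6 = 7.057.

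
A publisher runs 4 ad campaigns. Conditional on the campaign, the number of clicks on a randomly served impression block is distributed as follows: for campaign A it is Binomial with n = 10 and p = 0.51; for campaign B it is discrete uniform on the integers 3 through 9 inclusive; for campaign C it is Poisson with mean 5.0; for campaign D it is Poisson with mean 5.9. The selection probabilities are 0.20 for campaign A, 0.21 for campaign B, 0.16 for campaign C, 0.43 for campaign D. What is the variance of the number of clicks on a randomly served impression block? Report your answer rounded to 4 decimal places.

Per component, A: μ=5.1, E[X²]=28.509; B: μ=6, E[X²]=40; C: μ=5, E[X²]=30; D: μ=5.9, E[X²]=40.71.
E[X] = 0.2·5.1 + 0.21·6 + 0.16·5 + 0.43·5.9 = 5.617.
E[X²] = 0.2·28.509 + 0.21·40 + 0.16·30 + 0.43·40.71 = 36.4071.
Var(X) = E[X²] − (E[X])² = 36.4071 − 31.5507 = 4.85641.

4.8564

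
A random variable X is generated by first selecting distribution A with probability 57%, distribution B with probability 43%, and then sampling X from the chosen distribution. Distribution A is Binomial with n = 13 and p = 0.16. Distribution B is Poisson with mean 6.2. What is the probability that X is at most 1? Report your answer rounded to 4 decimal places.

Conditional on each component, P(X ≤ 1): A: 0.360358; B: 0.0146119.
By total probability, P(X ≤ 1) = 0.57·0.360358 + 0.43·0.0146119 = 0.211687.

0.2117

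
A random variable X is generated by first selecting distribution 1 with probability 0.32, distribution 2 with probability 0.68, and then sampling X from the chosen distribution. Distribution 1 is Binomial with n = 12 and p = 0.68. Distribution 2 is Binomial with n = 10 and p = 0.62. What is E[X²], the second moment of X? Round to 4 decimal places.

49.8843

For each component E[X²] = Var + (mean)², giving 1: 69.1968; 2: 40.796.
Overall E[X²] = 0.32·69.1968 + 0.68·40.796 = 49.8843.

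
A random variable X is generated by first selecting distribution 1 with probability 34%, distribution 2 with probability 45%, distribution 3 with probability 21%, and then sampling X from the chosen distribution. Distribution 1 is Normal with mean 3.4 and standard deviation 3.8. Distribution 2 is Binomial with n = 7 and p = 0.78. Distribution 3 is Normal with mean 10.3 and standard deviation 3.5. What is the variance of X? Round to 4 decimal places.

14.2850

Per component, 1: μ=3.4, E[X²]=26; 2: μ=5.46, E[X²]=31.0128; 3: μ=10.3, E[X²]=118.34.
E[X] = 0.34·3.4 + 0.45·5.46 + 0.21·10.3 = 5.776.
E[X²] = 0.34·26 + 0.45·31.0128 + 0.21·118.34 = 47.6472.
Var(X) = E[X²] − (E[X])² = 47.6472 − 33.3622 = 14.285.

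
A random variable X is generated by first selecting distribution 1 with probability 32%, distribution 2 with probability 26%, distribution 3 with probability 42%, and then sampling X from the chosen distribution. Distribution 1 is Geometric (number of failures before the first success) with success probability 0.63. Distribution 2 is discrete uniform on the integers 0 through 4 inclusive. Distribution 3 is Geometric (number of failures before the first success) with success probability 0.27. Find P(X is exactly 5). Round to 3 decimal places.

Conditional on each component, P(X = 5): 1: 0.00436867; 2: 0; 3: 0.0559729.
By total probability, P(X = 5) = 0.32·0.00436867 + 0.26·0 + 0.42·0.0559729 = 0.0249066.

0.025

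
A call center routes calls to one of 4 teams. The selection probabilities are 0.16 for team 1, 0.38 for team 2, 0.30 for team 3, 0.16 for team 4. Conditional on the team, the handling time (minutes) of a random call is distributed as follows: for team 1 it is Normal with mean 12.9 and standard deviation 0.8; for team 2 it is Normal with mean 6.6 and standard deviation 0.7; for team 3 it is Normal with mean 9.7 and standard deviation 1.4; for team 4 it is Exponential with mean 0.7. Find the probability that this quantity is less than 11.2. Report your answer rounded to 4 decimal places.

Conditional on each team, P(X < 11.2): 1: 0.0167933; 2: 1; 3: 0.858012; 4: 1.
By total probability, P(X < 11.2) = 0.16·0.0167933 + 0.38·1 + 0.3·0.858012 + 0.16·1 = 0.80009.

0.8001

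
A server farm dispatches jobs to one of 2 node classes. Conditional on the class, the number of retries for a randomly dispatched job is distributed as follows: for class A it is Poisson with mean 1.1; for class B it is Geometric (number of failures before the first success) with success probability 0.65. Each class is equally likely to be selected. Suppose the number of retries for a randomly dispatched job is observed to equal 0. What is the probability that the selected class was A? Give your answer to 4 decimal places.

Likelihoods P(X=0 | ·): A: 0.332871; B: 0.65.
Posterior ∝ prior × likelihood. Numerator for A: 0.5·0.332871 = 0.166436.
Normalizing constant: 0.5·0.332871 + 0.5·0.65 = 0.491436.
P(A | observation) = 0.166436 / 0.491436 = 0.338672.

0.3387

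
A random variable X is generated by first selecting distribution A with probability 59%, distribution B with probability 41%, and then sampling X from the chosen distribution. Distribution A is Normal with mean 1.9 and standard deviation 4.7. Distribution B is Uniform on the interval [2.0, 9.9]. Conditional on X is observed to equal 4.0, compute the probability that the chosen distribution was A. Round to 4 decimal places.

Likelihoods f(4.0 | ·): A: 0.0768177; B: 0.126582.
Posterior ∝ prior × likelihood. Numerator for A: 0.59·0.0768177 = 0.0453225.
Normalizing constant: 0.59·0.0768177 + 0.41·0.126582 = 0.0972212.
P(A | observation) = 0.0453225 / 0.0972212 = 0.466179.

0.4662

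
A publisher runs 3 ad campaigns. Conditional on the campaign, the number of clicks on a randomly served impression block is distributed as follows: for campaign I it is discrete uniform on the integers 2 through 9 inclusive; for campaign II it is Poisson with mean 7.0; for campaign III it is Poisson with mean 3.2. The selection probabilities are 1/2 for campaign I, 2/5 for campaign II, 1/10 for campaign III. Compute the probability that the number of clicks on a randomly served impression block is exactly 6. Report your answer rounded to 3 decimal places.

0.128

Conditional on each campaign, P(X = 6): I: 0.125; II: 0.149003; III: 0.060789.
By total probability, P(X = 6) = 0.5·0.125 + 0.4·0.149003 + 0.1·0.060789 = 0.12818.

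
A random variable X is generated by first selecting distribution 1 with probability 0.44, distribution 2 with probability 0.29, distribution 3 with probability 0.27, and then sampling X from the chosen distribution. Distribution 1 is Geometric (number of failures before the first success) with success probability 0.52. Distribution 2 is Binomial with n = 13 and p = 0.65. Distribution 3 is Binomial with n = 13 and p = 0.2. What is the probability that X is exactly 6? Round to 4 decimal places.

0.0332

Conditional on each component, P(X = 6): 1: 0.00635991; 2: 0.0832672; 3: 0.0230318.
By total probability, P(X = 6) = 0.44·0.00635991 + 0.29·0.0832672 + 0.27·0.0230318 = 0.0331644.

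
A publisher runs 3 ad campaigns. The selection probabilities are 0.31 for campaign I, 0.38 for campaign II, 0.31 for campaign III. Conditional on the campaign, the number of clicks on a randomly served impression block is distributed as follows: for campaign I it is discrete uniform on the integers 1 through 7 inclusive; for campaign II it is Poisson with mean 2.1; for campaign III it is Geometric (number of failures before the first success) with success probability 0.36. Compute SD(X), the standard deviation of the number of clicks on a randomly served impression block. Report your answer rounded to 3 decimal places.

Per component, I: μ=4, E[X²]=20; II: μ=2.1, E[X²]=6.51; III: μ=1.77778, E[X²]=8.09877.
E[X] = 0.31·4 + 0.38·2.1 + 0.31·1.77778 = 2.58911.
E[X²] = 0.31·20 + 0.38·6.51 + 0.31·8.09877 = 11.1844.
Var(X) = E[X²] − (E[X])² = 11.1844 − 6.7035 = 4.48092.
SD(X) = √4.48092 = 2.11682.

2.117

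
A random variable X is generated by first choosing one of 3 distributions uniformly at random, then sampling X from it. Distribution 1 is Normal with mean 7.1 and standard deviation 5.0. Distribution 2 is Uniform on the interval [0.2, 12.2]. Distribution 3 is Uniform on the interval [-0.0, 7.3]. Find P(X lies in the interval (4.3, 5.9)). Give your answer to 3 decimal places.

0.157

Conditional on each component, P(4.3 < X < 5.9): 1: 0.117425; 2: 0.133333; 3: 0.219178.
By total probability, P(4.3 < X < 5.9) = 0.333333·0.117425 + 0.333333·0.133333 + 0.333333·0.219178 = 0.156646.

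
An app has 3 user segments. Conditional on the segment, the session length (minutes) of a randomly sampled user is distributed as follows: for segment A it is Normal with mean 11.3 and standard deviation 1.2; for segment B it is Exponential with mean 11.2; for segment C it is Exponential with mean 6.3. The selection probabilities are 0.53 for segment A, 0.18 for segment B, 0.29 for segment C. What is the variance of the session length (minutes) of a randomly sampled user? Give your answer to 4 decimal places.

Per component, A: μ=11.3, E[X²]=129.13; B: μ=11.2, E[X²]=250.88; C: μ=6.3, E[X²]=79.38.
E[X] = 0.53·11.3 + 0.18·11.2 + 0.29·6.3 = 9.832.
E[X²] = 0.53·129.13 + 0.18·250.88 + 0.29·79.38 = 136.618.
Var(X) = E[X²] − (E[X])² = 136.618 − 96.6682 = 39.9493.

39.9493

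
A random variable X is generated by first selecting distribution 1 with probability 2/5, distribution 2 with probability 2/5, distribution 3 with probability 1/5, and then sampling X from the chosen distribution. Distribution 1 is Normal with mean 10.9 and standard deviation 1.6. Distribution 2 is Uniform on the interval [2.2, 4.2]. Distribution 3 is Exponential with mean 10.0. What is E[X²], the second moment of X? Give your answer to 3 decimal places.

92.777

For each component E[X²] = Var + (mean)², giving 1: 121.37; 2: 10.5733; 3: 200.
Overall E[X²] = 0.4·121.37 + 0.4·10.5733 + 0.2·200 = 92.7773.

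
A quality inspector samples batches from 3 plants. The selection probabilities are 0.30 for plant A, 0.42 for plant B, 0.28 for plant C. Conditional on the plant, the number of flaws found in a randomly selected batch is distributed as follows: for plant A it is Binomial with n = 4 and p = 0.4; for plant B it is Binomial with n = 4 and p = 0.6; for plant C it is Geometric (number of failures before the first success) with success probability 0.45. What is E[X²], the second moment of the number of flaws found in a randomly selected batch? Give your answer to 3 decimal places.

For each component E[X²] = Var + (mean)², giving A: 3.52; B: 6.72; C: 4.20988.
Overall E[X²] = 0.3·3.52 + 0.42·6.72 + 0.28·4.20988 = 5.05717.

5.057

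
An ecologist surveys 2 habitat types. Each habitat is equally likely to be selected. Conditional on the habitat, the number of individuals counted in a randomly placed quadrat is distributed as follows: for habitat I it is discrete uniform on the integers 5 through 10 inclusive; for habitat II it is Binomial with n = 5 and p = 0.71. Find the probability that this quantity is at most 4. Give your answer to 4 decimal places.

0.4098

Conditional on each habitat, P(X ≤ 4): I: 0; II: 0.819577.
By total probability, P(X ≤ 4) = 0.5·0 + 0.5·0.819577 = 0.409789.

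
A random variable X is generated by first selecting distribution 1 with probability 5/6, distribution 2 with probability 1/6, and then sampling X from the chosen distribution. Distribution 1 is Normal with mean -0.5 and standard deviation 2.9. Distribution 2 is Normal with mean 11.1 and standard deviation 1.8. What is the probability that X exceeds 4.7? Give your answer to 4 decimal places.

0.1970

Conditional on each component, P(X > 4.7): 1: 0.0364782; 2: 0.999811.
By total probability, P(X > 4.7) = 0.833333·0.0364782 + 0.166667·0.999811 = 0.197034.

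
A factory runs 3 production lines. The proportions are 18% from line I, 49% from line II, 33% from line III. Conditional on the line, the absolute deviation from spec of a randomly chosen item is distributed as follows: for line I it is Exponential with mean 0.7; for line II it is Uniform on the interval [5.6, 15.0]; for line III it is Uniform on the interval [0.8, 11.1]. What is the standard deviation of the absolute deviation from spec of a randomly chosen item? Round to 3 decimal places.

4.409

Per component, I: μ=0.7, E[X²]=0.98; II: μ=10.3, E[X²]=113.453; III: μ=5.95, E[X²]=44.2433.
E[X] = 0.18·0.7 + 0.49·10.3 + 0.33·5.95 = 7.1365.
E[X²] = 0.18·0.98 + 0.49·113.453 + 0.33·44.2433 = 70.3688.
Var(X) = E[X²] − (E[X])² = 70.3688 − 50.9296 = 19.4392.
SD(X) = √19.4392 = 4.40899.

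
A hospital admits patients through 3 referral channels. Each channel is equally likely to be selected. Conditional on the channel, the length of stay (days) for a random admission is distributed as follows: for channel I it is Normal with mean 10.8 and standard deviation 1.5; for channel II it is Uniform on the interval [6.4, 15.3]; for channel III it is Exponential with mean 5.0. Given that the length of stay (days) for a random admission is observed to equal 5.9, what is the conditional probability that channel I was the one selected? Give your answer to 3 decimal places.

Likelihoods f(5.9 | ·): I: 0.0012812; II: 0; III: 0.0614557.
Posterior ∝ prior × likelihood. Numerator for I: 0.333333·0.0012812 = 0.000427066.
Normalizing constant: 0.333333·0.0012812 + 0.333333·0 + 0.333333·0.0614557 = 0.0209123.
P(I | observation) = 0.000427066 / 0.0209123 = 0.0204218.

0.020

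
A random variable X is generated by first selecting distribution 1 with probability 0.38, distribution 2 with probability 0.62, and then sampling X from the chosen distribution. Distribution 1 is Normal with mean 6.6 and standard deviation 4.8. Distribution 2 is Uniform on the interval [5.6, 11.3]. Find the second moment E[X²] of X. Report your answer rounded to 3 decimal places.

For each component E[X²] = Var + (mean)², giving 1: 66.6; 2: 74.11.
Overall E[X²] = 0.38·66.6 + 0.62·74.11 = 71.2562.

71.256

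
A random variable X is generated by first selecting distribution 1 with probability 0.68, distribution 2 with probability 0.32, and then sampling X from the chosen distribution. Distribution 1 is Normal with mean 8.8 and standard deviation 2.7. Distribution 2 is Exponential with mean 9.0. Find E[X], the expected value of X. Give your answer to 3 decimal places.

Component means — 1: 8.8; 2: 9.
E[X] = 0.68·8.8 + 0.32·9 = 8.864.

8.864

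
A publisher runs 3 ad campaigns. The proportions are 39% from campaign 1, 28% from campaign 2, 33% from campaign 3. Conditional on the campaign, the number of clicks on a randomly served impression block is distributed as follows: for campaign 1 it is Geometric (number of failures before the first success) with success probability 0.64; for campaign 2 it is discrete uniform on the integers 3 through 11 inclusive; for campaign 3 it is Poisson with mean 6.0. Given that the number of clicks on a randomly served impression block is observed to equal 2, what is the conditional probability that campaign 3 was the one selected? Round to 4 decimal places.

0.3128

Likelihoods P(X=2 | ·): 1: 0.082944; 2: 0; 3: 0.0446175.
Posterior ∝ prior × likelihood. Numerator for 3: 0.33·0.0446175 = 0.0147238.
Normalizing constant: 0.39·0.082944 + 0.28·0 + 0.33·0.0446175 = 0.0470719.
P(3 | observation) = 0.0147238 / 0.0470719 = 0.312793.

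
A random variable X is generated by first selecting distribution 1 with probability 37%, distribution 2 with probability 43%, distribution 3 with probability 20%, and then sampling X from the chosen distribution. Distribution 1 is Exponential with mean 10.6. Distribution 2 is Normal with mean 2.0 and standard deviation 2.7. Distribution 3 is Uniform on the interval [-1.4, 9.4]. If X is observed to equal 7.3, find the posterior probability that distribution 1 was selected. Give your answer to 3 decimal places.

0.387

Likelihoods f(7.3 | ·): 1: 0.047381; 2: 0.0215194; 3: 0.0925926.
Posterior ∝ prior × likelihood. Numerator for 1: 0.37·0.047381 = 0.017531.
Normalizing constant: 0.37·0.047381 + 0.43·0.0215194 + 0.2·0.0925926 = 0.0453028.
P(1 | observation) = 0.017531 / 0.0453028 = 0.386973.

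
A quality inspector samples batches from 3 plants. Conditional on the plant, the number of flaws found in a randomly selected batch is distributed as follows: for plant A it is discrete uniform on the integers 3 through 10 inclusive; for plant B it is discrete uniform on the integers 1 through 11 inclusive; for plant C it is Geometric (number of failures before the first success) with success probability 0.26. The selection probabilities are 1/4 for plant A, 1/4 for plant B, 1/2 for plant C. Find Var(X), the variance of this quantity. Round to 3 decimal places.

12.214

Per component, A: μ=6.5, E[X²]=47.5; B: μ=6, E[X²]=46; C: μ=2.84615, E[X²]=19.0473.
E[X] = 0.25·6.5 + 0.25·6 + 0.5·2.84615 = 4.54808.
E[X²] = 0.25·47.5 + 0.25·46 + 0.5·19.0473 = 32.8987.
Var(X) = E[X²] − (E[X])² = 32.8987 − 20.685 = 12.2137.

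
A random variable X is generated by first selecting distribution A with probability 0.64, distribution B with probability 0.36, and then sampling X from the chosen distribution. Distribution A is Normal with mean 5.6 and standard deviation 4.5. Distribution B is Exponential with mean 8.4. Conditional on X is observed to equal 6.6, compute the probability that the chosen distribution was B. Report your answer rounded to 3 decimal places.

Likelihoods f(6.6 | ·): A: 0.0864917; B: 0.0542612.
Posterior ∝ prior × likelihood. Numerator for B: 0.36·0.0542612 = 0.019534.
Normalizing constant: 0.64·0.0864917 + 0.36·0.0542612 = 0.0748887.
P(B | observation) = 0.019534 / 0.0748887 = 0.260841.

0.261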